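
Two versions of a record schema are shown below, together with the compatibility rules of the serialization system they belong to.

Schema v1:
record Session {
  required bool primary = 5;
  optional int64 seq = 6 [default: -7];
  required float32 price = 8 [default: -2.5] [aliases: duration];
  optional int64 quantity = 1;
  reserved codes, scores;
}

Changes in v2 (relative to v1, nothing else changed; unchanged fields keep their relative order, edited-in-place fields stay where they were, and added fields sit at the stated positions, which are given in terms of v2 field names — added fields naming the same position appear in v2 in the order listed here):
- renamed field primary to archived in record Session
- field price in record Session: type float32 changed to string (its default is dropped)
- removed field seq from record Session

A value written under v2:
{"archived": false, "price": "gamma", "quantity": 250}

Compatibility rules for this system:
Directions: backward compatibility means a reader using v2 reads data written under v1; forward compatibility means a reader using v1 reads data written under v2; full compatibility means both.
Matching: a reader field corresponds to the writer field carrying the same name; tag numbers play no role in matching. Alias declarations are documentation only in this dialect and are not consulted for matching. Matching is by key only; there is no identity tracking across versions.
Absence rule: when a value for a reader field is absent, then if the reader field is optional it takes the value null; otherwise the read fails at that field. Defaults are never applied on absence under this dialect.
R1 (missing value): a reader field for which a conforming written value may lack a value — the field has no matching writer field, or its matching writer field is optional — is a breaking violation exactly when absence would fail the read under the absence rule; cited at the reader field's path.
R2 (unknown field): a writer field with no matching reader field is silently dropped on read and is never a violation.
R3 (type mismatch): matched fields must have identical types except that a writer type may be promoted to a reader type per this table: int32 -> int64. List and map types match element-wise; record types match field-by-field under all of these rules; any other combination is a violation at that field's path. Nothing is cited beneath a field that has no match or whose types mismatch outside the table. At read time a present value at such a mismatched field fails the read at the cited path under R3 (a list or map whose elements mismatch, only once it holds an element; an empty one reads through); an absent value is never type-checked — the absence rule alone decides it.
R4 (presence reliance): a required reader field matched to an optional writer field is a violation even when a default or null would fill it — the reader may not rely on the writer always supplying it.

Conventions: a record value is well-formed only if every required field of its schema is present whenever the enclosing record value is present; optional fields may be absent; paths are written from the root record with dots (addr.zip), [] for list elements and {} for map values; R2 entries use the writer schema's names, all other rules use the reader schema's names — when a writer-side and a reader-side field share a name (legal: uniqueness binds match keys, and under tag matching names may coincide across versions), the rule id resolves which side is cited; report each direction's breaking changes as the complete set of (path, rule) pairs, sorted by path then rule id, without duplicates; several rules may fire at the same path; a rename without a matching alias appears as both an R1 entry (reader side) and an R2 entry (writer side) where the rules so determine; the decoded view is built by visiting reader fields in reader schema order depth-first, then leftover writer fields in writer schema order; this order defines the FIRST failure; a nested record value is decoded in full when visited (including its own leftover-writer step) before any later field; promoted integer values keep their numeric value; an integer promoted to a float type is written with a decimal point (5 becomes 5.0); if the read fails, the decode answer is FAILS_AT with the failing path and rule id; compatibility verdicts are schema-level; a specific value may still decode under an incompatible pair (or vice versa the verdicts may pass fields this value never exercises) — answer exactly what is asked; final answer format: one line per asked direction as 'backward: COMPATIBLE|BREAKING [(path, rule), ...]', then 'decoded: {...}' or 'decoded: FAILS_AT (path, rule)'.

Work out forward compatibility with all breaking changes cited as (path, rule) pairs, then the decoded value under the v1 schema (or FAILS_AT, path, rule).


forward: BREAKING [(price, R3), (primary, R1)]; decoded: FAILS_AT (primary, R1)

in Session below, arrows point writer -> reader
forward for Session (reader v1, writer v2):
  no writer field matches reader primary
  no writer field matches reader seq
  price <- price (string -> float32, writer required)
  quantity <- quantity (int64 -> int64, writer optional)
  writer field archived has no reader counterpart
  breaking: (price, R3)
  breaking: (primary, R1)
  => forward verdict for Session: BREAKING, 2 violation(s)
decode walk for Session under reader schema v1:
  read fails at primary under R1 (no fill)
  => FAILS_AT (primary, R1)
remaining Session differences; none change what is asked:
  removed field seq from record Session -> triggers nothing under Session's printed rules — same verdict


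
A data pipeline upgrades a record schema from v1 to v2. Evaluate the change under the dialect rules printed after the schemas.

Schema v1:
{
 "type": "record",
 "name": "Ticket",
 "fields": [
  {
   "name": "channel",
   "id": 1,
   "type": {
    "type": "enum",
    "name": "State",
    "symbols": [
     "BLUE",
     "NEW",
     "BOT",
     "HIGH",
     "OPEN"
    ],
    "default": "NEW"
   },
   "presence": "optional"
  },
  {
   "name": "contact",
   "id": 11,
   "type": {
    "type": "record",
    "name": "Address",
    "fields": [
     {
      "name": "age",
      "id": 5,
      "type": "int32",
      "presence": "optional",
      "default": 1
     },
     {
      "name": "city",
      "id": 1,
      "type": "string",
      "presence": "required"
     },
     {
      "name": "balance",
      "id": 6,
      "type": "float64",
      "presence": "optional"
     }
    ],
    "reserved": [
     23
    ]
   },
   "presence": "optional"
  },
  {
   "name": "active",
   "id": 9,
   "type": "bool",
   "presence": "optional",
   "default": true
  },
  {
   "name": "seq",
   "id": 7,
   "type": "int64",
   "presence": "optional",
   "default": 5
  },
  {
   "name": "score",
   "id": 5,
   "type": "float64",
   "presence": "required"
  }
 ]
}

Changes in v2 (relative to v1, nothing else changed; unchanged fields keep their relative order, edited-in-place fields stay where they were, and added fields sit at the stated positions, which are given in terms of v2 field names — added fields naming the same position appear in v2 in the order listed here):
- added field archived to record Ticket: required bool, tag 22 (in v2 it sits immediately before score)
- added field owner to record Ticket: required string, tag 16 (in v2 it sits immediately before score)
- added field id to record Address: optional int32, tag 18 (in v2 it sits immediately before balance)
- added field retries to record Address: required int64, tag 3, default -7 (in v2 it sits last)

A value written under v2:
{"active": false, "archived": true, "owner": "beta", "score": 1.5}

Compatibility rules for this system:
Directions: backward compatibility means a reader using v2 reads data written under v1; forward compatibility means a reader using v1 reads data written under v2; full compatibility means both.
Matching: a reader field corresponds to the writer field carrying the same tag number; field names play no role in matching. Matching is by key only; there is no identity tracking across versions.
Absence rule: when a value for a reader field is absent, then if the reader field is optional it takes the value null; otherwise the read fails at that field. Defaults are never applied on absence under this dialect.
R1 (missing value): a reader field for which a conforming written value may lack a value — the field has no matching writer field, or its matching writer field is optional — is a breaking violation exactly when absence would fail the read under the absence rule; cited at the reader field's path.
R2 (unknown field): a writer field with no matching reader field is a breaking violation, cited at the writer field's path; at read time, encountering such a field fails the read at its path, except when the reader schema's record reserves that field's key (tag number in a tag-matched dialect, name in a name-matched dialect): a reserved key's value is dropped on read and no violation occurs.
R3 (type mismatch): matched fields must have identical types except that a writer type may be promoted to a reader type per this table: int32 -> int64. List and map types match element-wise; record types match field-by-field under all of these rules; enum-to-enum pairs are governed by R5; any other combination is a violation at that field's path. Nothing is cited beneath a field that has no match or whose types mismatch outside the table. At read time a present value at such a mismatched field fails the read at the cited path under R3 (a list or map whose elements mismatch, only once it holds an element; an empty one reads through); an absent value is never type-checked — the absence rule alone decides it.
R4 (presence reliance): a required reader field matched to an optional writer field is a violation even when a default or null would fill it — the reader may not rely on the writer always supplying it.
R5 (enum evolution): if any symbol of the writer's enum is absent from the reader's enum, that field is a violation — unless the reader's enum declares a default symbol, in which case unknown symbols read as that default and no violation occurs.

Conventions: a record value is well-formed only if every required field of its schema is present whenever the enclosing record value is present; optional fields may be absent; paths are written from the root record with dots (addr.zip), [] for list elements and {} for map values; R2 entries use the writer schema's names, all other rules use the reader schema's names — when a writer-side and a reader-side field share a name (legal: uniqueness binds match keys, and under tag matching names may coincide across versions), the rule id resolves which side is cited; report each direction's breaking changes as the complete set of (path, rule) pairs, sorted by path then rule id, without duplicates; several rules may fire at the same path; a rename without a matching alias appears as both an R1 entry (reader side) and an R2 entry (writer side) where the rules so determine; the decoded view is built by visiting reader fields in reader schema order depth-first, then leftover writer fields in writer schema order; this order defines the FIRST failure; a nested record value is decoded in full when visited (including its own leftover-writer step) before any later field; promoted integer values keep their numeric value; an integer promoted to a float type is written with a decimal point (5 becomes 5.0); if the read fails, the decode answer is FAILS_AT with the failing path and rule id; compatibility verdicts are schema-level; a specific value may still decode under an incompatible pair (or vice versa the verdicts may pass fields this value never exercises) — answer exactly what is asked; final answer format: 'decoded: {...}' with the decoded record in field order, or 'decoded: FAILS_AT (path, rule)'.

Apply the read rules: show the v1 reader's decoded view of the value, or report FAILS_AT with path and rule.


arrows below run writer -> reader for Ticket
decode (reader v1):
  channel := null (not supplied -> null)
  contact := null (not supplied -> null)
  active := false
  seq := null (not supplied -> null)
  score := 1.5
  read fails at archived under R2 (unknown field)
  => FAILS_AT (archived, R2)
the other Ticket changes do not affect what is asked:
  added field owner to record Ticket: required string, tag 16 (in v2 it sits immediately before score) -> shifts the Ticket verdicts, not this decode
  added field retries to record Address: required int64, tag 3, default -7 (in v2 it sits last) -> shifts the Ticket verdicts, not this decode
  added field id to record Address: optional int32, tag 18 (in v2 it sits immediately before balance) -> shifts the Ticket verdicts, not this decode

decoded: FAILS_AT (archived, R2)


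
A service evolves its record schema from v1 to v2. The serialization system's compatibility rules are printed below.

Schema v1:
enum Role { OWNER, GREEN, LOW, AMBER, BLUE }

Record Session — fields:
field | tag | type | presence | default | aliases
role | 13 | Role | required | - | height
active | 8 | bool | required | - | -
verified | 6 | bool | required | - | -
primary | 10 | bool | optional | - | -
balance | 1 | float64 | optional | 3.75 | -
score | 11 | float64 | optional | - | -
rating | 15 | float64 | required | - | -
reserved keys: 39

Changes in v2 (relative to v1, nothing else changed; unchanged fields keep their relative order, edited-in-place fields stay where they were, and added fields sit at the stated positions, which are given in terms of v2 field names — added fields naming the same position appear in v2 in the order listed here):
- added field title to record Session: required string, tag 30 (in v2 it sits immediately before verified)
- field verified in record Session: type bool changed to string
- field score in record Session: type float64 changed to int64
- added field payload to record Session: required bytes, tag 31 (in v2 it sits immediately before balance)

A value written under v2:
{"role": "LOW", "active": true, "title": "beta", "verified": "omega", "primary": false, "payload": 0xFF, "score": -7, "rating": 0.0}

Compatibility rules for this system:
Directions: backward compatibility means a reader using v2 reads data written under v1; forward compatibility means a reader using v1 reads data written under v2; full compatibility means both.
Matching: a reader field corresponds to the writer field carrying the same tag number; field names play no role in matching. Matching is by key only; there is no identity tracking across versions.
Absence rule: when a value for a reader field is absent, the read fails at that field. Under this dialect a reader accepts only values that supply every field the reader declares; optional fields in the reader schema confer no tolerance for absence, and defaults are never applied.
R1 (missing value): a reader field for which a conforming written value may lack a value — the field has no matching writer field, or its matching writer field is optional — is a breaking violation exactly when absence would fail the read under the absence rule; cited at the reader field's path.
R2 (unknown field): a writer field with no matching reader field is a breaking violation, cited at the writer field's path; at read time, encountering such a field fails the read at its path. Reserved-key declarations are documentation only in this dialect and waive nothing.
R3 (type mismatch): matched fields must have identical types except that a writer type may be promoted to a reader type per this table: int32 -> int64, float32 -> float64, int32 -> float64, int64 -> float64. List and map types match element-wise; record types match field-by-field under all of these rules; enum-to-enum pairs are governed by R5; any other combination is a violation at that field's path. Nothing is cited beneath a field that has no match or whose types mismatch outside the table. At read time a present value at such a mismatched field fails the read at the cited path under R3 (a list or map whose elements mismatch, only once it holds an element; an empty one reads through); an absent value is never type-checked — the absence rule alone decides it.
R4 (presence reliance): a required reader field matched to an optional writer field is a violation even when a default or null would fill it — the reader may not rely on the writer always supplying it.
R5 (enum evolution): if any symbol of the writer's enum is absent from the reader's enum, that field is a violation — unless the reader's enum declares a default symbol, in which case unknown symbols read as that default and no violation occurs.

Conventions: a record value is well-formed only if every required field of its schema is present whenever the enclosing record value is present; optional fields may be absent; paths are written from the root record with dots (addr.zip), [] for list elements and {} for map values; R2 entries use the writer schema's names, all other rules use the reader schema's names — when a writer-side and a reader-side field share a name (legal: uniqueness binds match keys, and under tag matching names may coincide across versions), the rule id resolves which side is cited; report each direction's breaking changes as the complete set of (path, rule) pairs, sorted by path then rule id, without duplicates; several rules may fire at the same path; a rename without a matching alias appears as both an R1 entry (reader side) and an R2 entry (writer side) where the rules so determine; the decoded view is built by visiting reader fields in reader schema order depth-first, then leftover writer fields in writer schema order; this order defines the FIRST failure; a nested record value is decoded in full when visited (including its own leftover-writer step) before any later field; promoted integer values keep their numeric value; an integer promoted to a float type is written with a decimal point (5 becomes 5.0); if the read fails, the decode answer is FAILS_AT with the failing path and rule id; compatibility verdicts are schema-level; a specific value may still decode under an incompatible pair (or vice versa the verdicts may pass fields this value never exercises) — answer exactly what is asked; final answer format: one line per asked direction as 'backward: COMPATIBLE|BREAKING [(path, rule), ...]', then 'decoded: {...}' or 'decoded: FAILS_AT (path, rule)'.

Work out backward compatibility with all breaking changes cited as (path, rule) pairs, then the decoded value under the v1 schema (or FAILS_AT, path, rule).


each type pair in Session: writer, then reader
checking backward for Session: reader v2 against writer v1:
  role: paired with writer role (Role -> Role; writer required)
  active: paired with writer active (bool -> bool; writer required)
  title has no writer counterpart
  verified: paired with writer verified (bool -> string; writer required)
  primary: paired with writer primary (bool -> bool; writer optional)
  payload has no writer counterpart
  balance: paired with writer balance (float64 -> float64; writer optional)
  score: paired with writer score (float64 -> int64; writer optional)
  rating: paired with writer rating (float64 -> float64; writer required)
  violation R1 at balance
  violation R1 at payload
  violation R1 at primary
  violation R1 at score
  violation R3 at score
  violation R1 at title
  violation R3 at verified
  => backward verdict for Session: BREAKING, 7 violation(s)
migrating the Session value to v1:
  role := "LOW"
  active := true
  read fails at verified under R3
  => FAILS_AT (verified, R3)

backward: BREAKING [(balance, R1), (payload, R1), (primary, R1), (score, R1), (score, R3), (title, R1), (verified, R3)]; decoded: FAILS_AT (verified, R3)


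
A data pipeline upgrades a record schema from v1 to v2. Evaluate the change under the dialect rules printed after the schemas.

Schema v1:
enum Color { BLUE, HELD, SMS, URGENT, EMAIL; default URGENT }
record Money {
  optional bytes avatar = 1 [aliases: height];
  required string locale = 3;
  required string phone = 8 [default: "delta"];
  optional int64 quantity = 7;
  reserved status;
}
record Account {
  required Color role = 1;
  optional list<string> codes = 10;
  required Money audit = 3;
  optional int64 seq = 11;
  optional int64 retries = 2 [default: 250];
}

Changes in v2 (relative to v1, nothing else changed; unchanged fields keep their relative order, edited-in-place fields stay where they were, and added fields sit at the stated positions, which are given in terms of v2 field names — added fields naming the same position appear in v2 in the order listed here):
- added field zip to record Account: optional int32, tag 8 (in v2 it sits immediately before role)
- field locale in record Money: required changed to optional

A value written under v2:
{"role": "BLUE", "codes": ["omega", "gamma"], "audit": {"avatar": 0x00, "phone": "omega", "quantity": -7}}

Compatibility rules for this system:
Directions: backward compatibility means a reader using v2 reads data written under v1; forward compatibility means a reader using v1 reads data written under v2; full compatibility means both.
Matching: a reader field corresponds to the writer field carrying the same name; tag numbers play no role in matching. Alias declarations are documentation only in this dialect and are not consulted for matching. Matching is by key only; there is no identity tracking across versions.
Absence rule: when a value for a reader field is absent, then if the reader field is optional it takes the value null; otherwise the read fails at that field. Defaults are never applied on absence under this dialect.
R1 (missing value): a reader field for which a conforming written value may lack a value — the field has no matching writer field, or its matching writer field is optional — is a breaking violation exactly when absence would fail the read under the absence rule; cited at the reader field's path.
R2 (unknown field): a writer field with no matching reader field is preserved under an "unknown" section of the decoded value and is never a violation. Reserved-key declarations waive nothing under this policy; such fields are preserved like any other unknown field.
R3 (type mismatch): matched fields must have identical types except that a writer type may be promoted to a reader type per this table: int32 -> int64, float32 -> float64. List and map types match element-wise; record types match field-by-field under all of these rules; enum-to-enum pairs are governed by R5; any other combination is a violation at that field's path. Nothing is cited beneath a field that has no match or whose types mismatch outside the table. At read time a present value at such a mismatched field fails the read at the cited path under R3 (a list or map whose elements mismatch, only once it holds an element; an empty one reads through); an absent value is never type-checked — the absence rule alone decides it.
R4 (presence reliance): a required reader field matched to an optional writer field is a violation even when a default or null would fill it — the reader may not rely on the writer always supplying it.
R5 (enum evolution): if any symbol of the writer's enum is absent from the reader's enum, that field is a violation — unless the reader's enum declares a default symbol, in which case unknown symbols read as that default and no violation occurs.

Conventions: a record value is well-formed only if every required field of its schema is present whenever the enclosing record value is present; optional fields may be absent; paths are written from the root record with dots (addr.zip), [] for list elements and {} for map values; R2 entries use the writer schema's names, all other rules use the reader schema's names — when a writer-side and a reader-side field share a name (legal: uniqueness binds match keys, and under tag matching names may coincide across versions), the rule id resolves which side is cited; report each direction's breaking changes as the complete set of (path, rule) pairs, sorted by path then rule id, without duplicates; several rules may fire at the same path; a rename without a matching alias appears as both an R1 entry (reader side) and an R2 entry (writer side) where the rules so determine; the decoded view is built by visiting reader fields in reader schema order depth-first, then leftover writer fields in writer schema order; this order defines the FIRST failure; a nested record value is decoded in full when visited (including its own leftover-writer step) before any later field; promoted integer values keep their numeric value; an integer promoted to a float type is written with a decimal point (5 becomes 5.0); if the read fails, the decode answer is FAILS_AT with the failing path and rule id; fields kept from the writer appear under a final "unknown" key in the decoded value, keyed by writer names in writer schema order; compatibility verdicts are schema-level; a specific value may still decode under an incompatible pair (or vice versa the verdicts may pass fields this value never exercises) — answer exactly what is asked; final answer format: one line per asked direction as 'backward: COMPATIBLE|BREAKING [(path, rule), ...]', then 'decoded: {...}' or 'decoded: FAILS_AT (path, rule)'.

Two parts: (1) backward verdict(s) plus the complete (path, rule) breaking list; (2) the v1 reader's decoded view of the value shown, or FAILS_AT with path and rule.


each type pair in Account: writer, then reader
backward pass over Account, reader schema v2, writer schema v1:
  zip: no writer-side match
  role: Color -> Color, writer required; from role
  codes: list<string> -> list<string>, writer optional; from codes
  audit: Money -> Money, writer required; from audit
  seq: int64 -> int64, writer optional; from seq
  retries: int64 -> int64, writer optional; from retries
  audit.avatar: bytes -> bytes, writer optional; from audit.avatar
  audit.locale: string -> string, writer required; from audit.locale
  audit.phone: string -> string, writer required; from audit.phone
  audit.quantity: int64 -> int64, writer optional; from audit.quantity
  => no violations; backward on Account: COMPATIBLE
decode walk for Account under reader schema v1:
  role := "BLUE"
  codes := ["omega", "gamma"]
  audit.avatar := 0x00
  read fails at audit.locale under R1 (no fill)
  => FAILS_AT (audit.locale, R1)
the other Account changes do not affect what is asked:
  added field zip to record Account: optional int32, tag 8 (in v2 it sits immediately before role) -> no rule fires on it in Account's dialect; the asked verdict holds

backward: COMPATIBLE []; decoded: FAILS_AT (audit.locale, R1)


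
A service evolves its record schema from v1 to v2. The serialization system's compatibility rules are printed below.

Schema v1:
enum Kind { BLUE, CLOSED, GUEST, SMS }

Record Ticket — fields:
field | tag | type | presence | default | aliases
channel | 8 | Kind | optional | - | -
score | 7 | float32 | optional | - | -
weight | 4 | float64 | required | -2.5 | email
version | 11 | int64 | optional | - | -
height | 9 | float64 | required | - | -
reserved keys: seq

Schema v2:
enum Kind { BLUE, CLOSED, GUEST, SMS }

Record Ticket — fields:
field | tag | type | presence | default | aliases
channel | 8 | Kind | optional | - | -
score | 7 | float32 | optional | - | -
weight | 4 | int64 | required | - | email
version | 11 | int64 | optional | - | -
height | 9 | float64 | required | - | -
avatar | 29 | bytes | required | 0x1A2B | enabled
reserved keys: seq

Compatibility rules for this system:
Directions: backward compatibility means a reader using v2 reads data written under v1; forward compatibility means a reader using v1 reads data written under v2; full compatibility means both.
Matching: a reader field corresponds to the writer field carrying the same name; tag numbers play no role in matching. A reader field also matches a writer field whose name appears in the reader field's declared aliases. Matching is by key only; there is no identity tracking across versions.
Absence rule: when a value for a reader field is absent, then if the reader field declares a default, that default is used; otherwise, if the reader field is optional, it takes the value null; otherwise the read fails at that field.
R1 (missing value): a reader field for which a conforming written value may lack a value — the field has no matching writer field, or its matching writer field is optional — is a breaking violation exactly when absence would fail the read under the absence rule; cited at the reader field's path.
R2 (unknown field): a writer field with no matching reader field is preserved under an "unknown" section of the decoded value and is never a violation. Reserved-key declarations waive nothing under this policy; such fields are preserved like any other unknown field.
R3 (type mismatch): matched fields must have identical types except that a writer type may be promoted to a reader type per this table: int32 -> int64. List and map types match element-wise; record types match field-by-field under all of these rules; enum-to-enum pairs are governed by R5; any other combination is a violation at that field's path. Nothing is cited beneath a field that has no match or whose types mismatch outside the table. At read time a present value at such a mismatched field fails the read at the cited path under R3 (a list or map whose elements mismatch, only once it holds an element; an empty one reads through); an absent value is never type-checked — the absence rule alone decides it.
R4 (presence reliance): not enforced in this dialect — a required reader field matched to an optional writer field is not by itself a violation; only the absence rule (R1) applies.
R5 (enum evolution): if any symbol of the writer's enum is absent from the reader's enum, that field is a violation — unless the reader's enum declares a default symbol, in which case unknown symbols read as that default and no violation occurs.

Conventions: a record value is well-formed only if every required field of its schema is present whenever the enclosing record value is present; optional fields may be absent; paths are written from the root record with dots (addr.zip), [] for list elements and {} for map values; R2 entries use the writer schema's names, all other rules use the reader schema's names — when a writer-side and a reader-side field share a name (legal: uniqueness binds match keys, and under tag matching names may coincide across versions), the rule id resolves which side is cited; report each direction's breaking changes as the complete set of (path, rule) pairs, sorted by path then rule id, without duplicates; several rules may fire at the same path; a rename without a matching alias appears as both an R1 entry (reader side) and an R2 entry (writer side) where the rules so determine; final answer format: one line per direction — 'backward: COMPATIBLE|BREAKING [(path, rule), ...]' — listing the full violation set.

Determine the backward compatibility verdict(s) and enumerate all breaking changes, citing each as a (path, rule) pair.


in Ticket below, arrows point writer -> reader
backward on Ticket — v2 reading data written by v1:
  Kind -> Kind, writer optional: channel aligns to channel
  float32 -> float32, writer optional: score aligns to score
  float64 -> int64, writer required: weight aligns to weight
  int64 -> int64, writer optional: version aligns to version
  float64 -> float64, writer required: height aligns to height
  no writer field matches reader avatar
  violation R3 at weight
  => backward: BREAKING (1)
diffs on Ticket not affecting the asked answer:
  added field avatar to record Ticket: required bytes, tag 29, default 0x1A2B (in v2 it sits last) -> triggers nothing under Ticket's printed rules — same verdict

backward: BREAKING [(weight, R3)]


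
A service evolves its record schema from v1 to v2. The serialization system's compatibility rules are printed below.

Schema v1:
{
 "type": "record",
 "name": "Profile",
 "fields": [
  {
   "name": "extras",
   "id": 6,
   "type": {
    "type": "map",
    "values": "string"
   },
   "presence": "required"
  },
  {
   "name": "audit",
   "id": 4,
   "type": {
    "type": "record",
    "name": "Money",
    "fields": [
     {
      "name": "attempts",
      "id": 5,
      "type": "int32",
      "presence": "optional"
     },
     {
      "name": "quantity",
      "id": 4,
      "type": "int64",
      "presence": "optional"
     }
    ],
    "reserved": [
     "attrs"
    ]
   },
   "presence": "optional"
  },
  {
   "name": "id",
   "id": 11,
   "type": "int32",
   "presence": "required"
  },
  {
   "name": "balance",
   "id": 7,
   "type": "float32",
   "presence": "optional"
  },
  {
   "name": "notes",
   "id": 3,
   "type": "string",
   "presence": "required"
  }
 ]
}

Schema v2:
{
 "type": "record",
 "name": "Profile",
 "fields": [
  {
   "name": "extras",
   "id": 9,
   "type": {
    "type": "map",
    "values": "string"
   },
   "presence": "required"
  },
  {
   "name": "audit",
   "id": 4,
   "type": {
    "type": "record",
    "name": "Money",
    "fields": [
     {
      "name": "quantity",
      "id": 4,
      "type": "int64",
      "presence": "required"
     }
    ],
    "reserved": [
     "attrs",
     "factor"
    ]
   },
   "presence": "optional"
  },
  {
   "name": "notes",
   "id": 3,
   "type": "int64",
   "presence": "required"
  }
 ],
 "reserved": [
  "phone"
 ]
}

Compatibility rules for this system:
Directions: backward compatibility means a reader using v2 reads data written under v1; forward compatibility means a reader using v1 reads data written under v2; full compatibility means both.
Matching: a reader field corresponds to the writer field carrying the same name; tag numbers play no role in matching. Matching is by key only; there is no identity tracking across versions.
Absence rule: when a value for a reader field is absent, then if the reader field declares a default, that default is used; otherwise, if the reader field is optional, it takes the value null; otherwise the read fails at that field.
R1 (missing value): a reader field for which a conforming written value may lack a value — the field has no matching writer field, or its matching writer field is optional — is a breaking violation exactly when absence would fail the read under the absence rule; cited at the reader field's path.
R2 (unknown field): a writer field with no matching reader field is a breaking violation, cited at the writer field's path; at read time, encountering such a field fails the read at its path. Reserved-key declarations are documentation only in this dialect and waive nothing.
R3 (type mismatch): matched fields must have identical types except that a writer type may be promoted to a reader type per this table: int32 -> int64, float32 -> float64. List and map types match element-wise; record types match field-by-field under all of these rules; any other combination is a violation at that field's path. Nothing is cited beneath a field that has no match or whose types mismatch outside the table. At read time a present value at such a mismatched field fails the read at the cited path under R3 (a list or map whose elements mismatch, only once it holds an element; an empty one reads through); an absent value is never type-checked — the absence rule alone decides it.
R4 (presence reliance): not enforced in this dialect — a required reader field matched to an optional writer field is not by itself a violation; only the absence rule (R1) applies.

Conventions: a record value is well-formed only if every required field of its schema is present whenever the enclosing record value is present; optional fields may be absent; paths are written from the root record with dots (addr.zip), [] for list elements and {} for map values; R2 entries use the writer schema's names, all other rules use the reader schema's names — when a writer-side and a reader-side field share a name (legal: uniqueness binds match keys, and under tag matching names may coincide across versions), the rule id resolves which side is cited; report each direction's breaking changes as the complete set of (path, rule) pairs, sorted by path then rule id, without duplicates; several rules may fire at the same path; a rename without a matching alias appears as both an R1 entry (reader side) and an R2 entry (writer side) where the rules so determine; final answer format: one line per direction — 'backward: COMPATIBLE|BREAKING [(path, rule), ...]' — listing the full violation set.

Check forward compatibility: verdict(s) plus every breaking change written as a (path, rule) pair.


forward: BREAKING [(id, R1), (notes, R3)]

each type pair in Profile: writer, then reader
checking forward for Profile: reader v1 against writer v2:
  extras <- extras (map<string, string> -> map<string, string>, writer required)
  audit <- audit (Money -> Money, writer optional)
  id: no writer match
  balance: no writer match
  notes <- notes (int64 -> string, writer required)
  audit.attempts: no writer match
  audit.quantity <- audit.quantity (int64 -> int64, writer required)
  R1 fires at id
  R3 fires at notes
  => forward: BREAKING (2)
checking off the Profile differences that do not matter here:
  removed field attempts from record Money -> affects backward compatibility only, which is not asked
  field quantity in record Money: optional changed to required -> affects backward compatibility only, which is not asked
  removed field balance from record Profile -> affects backward compatibility only, which is not asked
  field extras in record Profile: tag 6 changed to 9 -> no rule fires on it in Profile's dialect; the asked verdict holds


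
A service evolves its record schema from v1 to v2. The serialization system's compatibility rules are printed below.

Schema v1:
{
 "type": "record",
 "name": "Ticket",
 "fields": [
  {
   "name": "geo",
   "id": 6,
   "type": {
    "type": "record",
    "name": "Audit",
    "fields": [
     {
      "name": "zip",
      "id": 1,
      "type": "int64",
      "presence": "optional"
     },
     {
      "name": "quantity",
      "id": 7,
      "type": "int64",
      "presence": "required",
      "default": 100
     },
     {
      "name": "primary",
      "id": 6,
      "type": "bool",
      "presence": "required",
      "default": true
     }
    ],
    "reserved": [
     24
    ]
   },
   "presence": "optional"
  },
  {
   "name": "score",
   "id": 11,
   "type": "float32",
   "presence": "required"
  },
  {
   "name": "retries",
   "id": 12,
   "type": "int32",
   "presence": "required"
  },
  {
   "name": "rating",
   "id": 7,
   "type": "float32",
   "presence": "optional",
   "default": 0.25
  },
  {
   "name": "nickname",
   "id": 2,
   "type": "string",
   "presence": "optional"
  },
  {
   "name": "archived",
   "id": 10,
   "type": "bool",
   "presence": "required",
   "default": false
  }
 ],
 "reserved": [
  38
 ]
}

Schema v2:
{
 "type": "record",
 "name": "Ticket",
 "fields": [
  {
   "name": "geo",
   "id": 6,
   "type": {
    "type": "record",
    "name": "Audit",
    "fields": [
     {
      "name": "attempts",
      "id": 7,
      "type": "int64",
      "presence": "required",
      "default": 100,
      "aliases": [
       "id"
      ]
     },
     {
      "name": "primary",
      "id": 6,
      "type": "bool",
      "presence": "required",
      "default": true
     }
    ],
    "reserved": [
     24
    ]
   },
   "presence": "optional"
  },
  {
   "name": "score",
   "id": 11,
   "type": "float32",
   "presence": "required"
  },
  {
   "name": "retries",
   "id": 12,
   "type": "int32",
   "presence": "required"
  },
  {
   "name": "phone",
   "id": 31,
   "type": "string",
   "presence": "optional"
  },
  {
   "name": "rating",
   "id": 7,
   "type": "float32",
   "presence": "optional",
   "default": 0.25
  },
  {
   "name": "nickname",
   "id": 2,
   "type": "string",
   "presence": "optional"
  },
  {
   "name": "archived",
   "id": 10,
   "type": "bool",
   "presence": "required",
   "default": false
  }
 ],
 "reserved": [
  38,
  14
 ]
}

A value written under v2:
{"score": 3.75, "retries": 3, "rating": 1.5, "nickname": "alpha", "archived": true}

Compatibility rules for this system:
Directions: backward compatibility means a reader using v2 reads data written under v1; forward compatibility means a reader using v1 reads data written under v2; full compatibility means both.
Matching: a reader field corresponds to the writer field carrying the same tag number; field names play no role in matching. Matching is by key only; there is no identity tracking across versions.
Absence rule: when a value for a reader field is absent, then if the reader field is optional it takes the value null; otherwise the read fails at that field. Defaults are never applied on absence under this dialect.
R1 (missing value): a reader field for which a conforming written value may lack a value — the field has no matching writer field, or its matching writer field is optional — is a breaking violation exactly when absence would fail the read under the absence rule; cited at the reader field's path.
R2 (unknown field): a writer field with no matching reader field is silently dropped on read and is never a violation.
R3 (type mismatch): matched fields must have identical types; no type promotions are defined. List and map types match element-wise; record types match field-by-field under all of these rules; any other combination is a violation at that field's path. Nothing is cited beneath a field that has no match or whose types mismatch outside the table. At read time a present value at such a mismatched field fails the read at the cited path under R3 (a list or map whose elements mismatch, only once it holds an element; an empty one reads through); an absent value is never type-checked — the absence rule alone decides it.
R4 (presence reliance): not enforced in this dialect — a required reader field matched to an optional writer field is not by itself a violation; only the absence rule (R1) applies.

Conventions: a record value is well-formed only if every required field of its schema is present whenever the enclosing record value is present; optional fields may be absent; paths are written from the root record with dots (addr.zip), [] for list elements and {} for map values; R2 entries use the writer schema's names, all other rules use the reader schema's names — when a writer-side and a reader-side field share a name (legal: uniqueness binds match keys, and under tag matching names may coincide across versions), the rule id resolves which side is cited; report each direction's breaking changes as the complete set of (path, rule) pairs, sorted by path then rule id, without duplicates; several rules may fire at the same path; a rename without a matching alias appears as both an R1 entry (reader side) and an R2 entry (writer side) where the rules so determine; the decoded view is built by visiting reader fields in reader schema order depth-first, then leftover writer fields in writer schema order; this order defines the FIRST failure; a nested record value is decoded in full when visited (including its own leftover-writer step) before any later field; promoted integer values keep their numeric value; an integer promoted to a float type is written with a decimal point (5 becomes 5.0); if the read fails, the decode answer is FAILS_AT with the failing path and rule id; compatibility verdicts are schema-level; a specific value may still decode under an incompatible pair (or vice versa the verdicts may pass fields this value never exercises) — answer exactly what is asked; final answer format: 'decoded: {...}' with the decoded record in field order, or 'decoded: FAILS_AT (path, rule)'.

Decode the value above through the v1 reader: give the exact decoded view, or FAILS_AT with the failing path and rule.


decoded: {"geo": null, "score": 3.75, "retries": 3, "rating": 1.5, "nickname": "alpha", "archived": true}

the writer's type comes first in each Ticket pair
decoding the Ticket value with the v1 reader:
  geo := null (not supplied -> null)
  score := 3.75
  retries := 3
  rating := 1.5
  nickname := "alpha"
  archived := true
  => decoded: {"geo": null, "score": 3.75, "retries": 3, "rating": 1.5, "nickname": "alpha", "archived": true}
ruling out the remaining Ticket differences:
  added field phone to record Ticket: optional string, tag 31 (in v2 it sits immediately before rating) -> triggers nothing under the printed rules; the Ticket answer is the same either way
  renamed field quantity to attempts in record Audit -> triggers nothing under the printed rules; the Ticket answer is the same either way
  removed field zip from record Audit -> triggers nothing under the printed rules; the Ticket answer is the same either way
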